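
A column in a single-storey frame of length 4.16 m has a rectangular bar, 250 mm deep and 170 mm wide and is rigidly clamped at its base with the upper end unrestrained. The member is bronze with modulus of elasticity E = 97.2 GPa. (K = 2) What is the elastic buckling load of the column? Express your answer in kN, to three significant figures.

Buckling occurs about the weak axis: I_min = h·b³/12 with b = 170 mm (the shorter side).
I_min = 250×170³/12 = 1.024×10^8 mm⁴
I = 1.024×10^8 mm⁴ = 1.024×10^-4 m⁴
Effective length L_e = K·L = 2 × 4.16 = 8.320 m
P_cr = π²EI / L_e² = π² × 97.2×10⁹ × 1.024×10^-4 / 8.320² = 1.418×10^6 N

P_cr ≈ 1420 kN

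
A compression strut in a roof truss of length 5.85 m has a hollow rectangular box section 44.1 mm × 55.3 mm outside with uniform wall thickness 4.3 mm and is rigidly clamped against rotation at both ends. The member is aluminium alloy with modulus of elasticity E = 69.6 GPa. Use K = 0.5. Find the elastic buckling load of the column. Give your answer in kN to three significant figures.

Inner dimensions: h_i = 55.3 − 2×4.3 = 46.70 mm, b_i = 44.1 − 2×4.3 = 35.50 mm
Weak-axis I_min = (h_o·b_o³ − h_i·b_i³)/12 with b_o = 44.1, b_i = 35.50 mm (shorter outer/inner sides).
I_min = (55.3×44.1³ − 46.70×35.50³)/12 = 2.211×10^5 mm⁴
I = 2.211×10^5 mm⁴ = 2.211×10^-7 m⁴
Effective length L_e = K·L = 0.5 × 5.85 = 2.925 m
P_cr = π²EI / L_e² = π² × 69.6×10⁹ × 2.211×10^-7 / 2.925² = 1.775×10^4 N

P_cr ≈ 17.8 kN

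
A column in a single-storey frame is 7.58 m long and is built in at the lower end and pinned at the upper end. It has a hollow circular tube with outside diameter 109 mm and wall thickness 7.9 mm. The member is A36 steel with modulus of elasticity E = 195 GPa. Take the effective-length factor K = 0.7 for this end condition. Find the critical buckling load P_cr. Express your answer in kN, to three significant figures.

Inner diameter d_i = 109 − 2×7.9 = 93.20 mm
I = π(d_o⁴ − d_i⁴)/64 = π(109⁴ − 93.20⁴)/64 = 3.225×10^6 mm⁴
I = 3.225×10^6 mm⁴ = 3.225×10^-6 m⁴
Effective length L_e = K·L = 0.7 × 7.58 = 5.306 m
P_cr = π²EI / L_e² = π² × 195×10⁹ × 3.225×10^-6 / 5.306² = 2.205×10^5 N

P_cr ≈ 220 kN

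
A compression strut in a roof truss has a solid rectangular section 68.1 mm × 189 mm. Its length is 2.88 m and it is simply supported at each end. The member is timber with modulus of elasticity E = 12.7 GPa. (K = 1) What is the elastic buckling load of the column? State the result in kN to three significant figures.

P_cr ≈ 75.2 kN

Buckling occurs about the weak axis: I_min = h·b³/12 with b = 68.1 mm (the shorter side).
I_min = 189×68.1³/12 = 4.974×10^6 mm⁴
I = 4.974×10^6 mm⁴ = 4.974×10^-6 m⁴
Effective length L_e = K·L = 1 × 2.88 = 2.880 m
P_cr = π²EI / L_e² = π² × 12.7×10⁹ × 4.974×10^-6 / 2.880² = 7.517×10^4 N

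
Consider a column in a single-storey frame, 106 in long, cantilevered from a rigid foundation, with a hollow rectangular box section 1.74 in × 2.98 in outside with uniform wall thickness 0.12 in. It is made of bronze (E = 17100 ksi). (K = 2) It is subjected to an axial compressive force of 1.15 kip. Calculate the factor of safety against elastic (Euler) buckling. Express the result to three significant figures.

Inner dimensions: h_i = 2.98 − 2×0.12 = 2.740 in, b_i = 1.74 − 2×0.12 = 1.500 in
Weak-axis I_min = (h_o·b_o³ − h_i·b_i³)/12 with b_o = 1.74, b_i = 1.500 in (shorter outer/inner sides).
I_min = (2.98×1.74³ − 2.740×1.500³)/12 = 0.5376 in⁴
Effective length L_e = K·L = 2 × 106 = 212.0 in
P_cr = π²EI / L_e² = π² × 17100×10³ × 0.5376 / 212.0² = 2.019×10^3 lb
Factor of safety n = P_cr / P = 2.0188 / 1.15 = 1.76

n ≈ 1.76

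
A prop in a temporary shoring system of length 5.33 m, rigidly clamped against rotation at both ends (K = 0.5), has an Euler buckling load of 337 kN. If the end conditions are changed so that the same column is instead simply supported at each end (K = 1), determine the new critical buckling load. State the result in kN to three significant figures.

P_cr ≈ 84.2 kN

P_cr ∝ 1/K², so P_cr,new = P_cr,old × (K_old/K_new)² = 337 × (0.5/1)²
= 337 × 0.2500 = 84.2 kN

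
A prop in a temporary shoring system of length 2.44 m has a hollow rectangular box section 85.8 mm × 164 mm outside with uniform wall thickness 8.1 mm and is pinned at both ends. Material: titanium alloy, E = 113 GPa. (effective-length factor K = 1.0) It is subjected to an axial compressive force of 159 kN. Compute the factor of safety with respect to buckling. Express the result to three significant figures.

n ≈ 5.28

Inner dimensions: h_i = 164 − 2×8.1 = 147.8 mm, b_i = 85.8 − 2×8.1 = 69.60 mm
Weak-axis I_min = (h_o·b_o³ − h_i·b_i³)/12 with b_o = 85.8, b_i = 69.60 mm (shorter outer/inner sides).
I_min = (164×85.8³ − 147.8×69.60³)/12 = 4.480×10^6 mm⁴
I = 4.480×10^6 mm⁴ = 4.480×10^-6 m⁴
Effective length L_e = K·L = 1 × 2.44 = 2.440 m
P_cr = π²EI / L_e² = π² × 113×10⁹ × 4.480×10^-6 / 2.440² = 8.392×10^5 N
Factor of safety n = P_cr / P = 839.16 / 159 = 5.28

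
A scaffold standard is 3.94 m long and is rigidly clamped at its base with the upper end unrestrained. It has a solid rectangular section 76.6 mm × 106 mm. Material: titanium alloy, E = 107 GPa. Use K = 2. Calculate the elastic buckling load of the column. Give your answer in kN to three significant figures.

P_cr ≈ 67.5 kN

Buckling occurs about the weak axis: I_min = h·b³/12 with b = 76.6 mm (the shorter side).
I_min = 106×76.6³/12 = 3.970×10^6 mm⁴
I = 3.970×10^6 mm⁴ = 3.970×10^-6 m⁴
Effective length L_e = K·L = 2 × 3.94 = 7.880 m
P_cr = π²EI / L_e² = π² × 107×10⁹ × 3.970×10^-6 / 7.880² = 6.752×10^4 N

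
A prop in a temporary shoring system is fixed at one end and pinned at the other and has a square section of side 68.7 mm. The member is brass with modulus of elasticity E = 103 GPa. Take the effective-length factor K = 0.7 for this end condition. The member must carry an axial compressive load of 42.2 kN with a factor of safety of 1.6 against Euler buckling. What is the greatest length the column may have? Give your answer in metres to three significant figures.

I = a⁴/12 = 68.7⁴/12 = 1.856×10^6 mm⁴
I = 1.856×10^-6 m⁴
Required critical load P_cr = n·P = 1.6 × 42.2 = 67.52 kN = 6.752×10^4 N
From P_cr = π²EI/(K·L)²:  L = (1/K)·√(π²EI/P_cr) = (1/0.7)·√(π²×1.03×10^11×1.856×10^-6/6.752×10^4)
L = 7.55 m

L_max ≈ 7.55 m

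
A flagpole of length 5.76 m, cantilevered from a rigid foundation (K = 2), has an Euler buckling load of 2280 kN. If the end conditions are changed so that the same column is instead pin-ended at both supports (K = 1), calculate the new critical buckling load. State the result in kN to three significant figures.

P_cr ≈ 9120 kN

P_cr ∝ 1/K², so P_cr,new = P_cr,old × (K_old/K_new)² = 2280 × (2/1)²
= 2280 × 4.000 = 9120 kN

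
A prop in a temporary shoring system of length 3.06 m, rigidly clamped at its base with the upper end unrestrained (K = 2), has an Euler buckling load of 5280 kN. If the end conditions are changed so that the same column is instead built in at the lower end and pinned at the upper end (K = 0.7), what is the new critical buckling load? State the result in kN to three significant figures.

P_cr ≈ 43100 kN

P_cr ∝ 1/K², so P_cr,new = P_cr,old × (K_old/K_new)² = 5280 × (2/0.7)²
= 5280 × 8.163 = 43100 kN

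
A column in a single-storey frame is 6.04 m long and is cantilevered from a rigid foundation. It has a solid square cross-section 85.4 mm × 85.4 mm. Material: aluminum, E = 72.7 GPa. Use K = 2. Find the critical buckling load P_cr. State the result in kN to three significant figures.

I = a⁴/12 = 85.4⁴/12 = 4.433×10^6 mm⁴
I = 4.433×10^6 mm⁴ = 4.433×10^-6 m⁴
Effective length L_e = K·L = 2 × 6.04 = 12.08 m
P_cr = π²EI / L_e² = π² × 72.7×10⁹ × 4.433×10^-6 / 12.08² = 2.179×10^4 N

P_cr ≈ 21.8 kN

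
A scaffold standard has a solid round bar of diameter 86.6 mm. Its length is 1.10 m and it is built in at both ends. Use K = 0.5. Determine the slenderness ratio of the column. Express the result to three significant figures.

For a solid circle r = d/4 = 86.6/4 = 21.65 mm
L_e = K·L = 0.5 × 1.10 m = 0.5500 m = 550.00 mm
λ = L_e / r_min = 550.00 / 21.65 = 25.4

λ ≈ 25.4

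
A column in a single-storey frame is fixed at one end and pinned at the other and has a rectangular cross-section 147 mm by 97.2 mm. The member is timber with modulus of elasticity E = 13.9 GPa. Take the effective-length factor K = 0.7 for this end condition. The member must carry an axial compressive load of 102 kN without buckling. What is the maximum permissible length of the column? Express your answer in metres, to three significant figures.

Buckling occurs about the weak axis: I_min = h·b³/12 with b = 97.2 mm (the shorter side).
I_min = 147×97.2³/12 = 1.125×10^7 mm⁴
I = 1.125×10^-5 m⁴
At the buckling limit P_cr = P = 1.020×10^5 N
From P_cr = π²EI/(K·L)²:  L = (1/K)·√(π²EI/P_cr) = (1/0.7)·√(π²×1.39×10^10×1.125×10^-5/1.020×10^5)
L = 5.56 m

L_max ≈ 5.56 m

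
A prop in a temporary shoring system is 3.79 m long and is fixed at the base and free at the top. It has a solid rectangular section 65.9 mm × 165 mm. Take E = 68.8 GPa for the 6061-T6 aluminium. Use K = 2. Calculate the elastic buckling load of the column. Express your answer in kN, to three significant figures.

P_cr ≈ 46.5 kN

Buckling occurs about the weak axis: I_min = h·b³/12 with b = 65.9 mm (the shorter side).
I_min = 165×65.9³/12 = 3.935×10^6 mm⁴
I = 3.935×10^6 mm⁴ = 3.935×10^-6 m⁴
Effective length L_e = K·L = 2 × 3.79 = 7.580 m
P_cr = π²EI / L_e² = π² × 68.8×10⁹ × 3.935×10^-6 / 7.580² = 4.651×10^4 N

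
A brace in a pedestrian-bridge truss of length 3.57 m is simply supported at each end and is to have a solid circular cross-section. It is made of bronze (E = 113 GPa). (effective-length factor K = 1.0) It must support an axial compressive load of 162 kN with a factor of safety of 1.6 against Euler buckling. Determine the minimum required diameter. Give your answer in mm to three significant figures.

d ≈ 88.1 mm

Required P_cr = n·P = 1.6 × 162 = 259.2 kN
L_e = K·L = 1 × 3.57 = 3.570 m
Required I = P_cr·L_e²/(π²E) = 2.592×10^5 × 3.570² / (π² × 1.13×10^11) = 2.962×10^-6 m⁴
I_req = 2.962×10^6 mm⁴
Solid circle: I = πd⁴/64  ⇒  d = (64I/π)^(1/4) = (64×2.962×10^6/π)^(1/4) = 88.1 mm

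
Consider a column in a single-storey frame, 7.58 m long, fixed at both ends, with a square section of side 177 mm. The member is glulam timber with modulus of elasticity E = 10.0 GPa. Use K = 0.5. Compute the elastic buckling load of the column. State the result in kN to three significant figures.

P_cr ≈ 562 kN

I = a⁴/12 = 177⁴/12 = 8.179×10^7 mm⁴
I = 8.179×10^7 mm⁴ = 8.179×10^-5 m⁴
Effective length L_e = K·L = 0.5 × 7.58 = 3.790 m
P_cr = π²EI / L_e² = π² × 10.0×10⁹ × 8.179×10^-5 / 3.790² = 5.620×10^5 N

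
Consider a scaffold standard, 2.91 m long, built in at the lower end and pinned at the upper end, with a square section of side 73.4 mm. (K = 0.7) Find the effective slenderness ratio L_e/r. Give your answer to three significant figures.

λ ≈ 96.1

I = a⁴/12 = 73.4⁴/12 = 2.419×10^6 mm⁴
A = 5.388×10^3 mm²;  r_min = √(I/A) = √(2.419×10^6/5.388×10^3) = 21.19 mm
L_e = K·L = 0.7 × 2.91 m = 2.037 m = 2037.0 mm
λ = L_e / r_min = 2037.0 / 21.19 = 96.1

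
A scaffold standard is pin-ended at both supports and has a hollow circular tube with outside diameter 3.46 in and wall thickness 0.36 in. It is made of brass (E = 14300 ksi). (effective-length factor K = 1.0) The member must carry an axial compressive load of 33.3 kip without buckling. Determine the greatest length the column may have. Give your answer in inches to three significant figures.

L_max ≈ 135 in

Inner diameter d_i = 3.46 − 2×0.36 = 2.740 in
I = π(d_o⁴ − d_i⁴)/64 = π(3.46⁴ − 2.740⁴)/64 = 4.268 in⁴
At the buckling limit P_cr = P = 3.330×10^4 lb
From P_cr = π²EI/(K·L)²:  L = (1/K)·√(π²EI/P_cr) = (1/1)·√(π²×1.43×10^7×4.268/3.330×10^4)
L = 135 in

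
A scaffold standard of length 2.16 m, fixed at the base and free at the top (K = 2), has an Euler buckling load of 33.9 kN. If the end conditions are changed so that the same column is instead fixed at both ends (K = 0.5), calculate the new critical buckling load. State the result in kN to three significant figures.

P_cr ≈ 542 kN

P_cr ∝ 1/K², so P_cr,new = P_cr,old × (K_old/K_new)² = 33.9 × (2/0.5)²
= 33.9 × 16.00 = 542 kN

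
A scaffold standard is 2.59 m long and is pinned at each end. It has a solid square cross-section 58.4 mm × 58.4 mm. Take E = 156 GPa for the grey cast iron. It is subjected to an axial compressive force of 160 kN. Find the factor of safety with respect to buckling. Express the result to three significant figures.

I = a⁴/12 = 58.4⁴/12 = 9.693×10^5 mm⁴
I = 9.693×10^5 mm⁴ = 9.693×10^-7 m⁴
Effective length L_e = K·L = 1 × 2.59 = 2.590 m
P_cr = π²EI / L_e² = π² × 156×10⁹ × 9.693×10^-7 / 2.590² = 2.225×10^5 N
Factor of safety n = P_cr / P = 222.48 / 160 = 1.39

n ≈ 1.39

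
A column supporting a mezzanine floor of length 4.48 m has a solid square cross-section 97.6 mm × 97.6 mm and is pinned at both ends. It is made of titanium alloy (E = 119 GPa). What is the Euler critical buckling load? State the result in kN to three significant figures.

P_cr ≈ 442 kN

I = a⁴/12 = 97.6⁴/12 = 7.562×10^6 mm⁴
I = 7.562×10^6 mm⁴ = 7.562×10^-6 m⁴
Effective length L_e = K·L = 1 × 4.48 = 4.480 m
P_cr = π²EI / L_e² = π² × 119×10⁹ × 7.562×10^-6 / 4.480² = 4.425×10^5 N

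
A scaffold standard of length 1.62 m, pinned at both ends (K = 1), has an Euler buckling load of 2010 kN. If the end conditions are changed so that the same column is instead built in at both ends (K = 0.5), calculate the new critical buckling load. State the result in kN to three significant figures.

P_cr ∝ 1/K², so P_cr,new = P_cr,old × (K_old/K_new)² = 2010 × (1/0.5)²
= 2010 × 4.000 = 8040 kN

P_cr ≈ 8040 kN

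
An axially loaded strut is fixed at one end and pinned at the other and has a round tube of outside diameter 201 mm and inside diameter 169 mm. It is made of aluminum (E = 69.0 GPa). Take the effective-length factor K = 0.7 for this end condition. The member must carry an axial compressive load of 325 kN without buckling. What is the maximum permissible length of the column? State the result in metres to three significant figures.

L_max ≈ 13.1 m

d_o = 201 mm, d_i = 169 mm
I = π(d_o⁴ − d_i⁴)/64 = π(201⁴ − 169.0⁴)/64 = 4.008×10^7 mm⁴
I = 4.008×10^-5 m⁴
At the buckling limit P_cr = P = 3.250×10^5 N
From P_cr = π²EI/(K·L)²:  L = (1/K)·√(π²EI/P_cr) = (1/0.7)·√(π²×6.90×10^10×4.008×10^-5/3.250×10^5)
L = 13.1 m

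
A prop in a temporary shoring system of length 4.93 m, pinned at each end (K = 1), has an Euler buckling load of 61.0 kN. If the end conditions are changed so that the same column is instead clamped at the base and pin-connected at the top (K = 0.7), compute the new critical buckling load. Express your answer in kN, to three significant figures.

P_cr ∝ 1/K², so P_cr,new = P_cr,old × (K_old/K_new)² = 61.0 × (1/0.7)²
= 61.0 × 2.041 = 124 kN

P_cr ≈ 124 kN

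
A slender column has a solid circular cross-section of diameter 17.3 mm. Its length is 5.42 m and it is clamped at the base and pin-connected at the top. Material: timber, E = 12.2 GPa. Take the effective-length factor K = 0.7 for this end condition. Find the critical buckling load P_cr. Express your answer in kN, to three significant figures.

I = πd⁴/64 = π×17.3⁴/64 = 4.397×10^3 mm⁴
I = 4.397×10^3 mm⁴ = 4.397×10^-9 m⁴
Effective length L_e = K·L = 0.7 × 5.42 = 3.794 m
P_cr = π²EI / L_e² = π² × 12.2×10⁹ × 4.397×10^-9 / 3.794² = 36.78 N

P_cr ≈ 0.0368 kN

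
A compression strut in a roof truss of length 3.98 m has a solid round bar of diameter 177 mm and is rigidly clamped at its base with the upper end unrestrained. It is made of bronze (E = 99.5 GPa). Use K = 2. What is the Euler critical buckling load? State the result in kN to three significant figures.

P_cr ≈ 747 kN

I = πd⁴/64 = π×177⁴/64 = 4.818×10^7 mm⁴
I = 4.818×10^7 mm⁴ = 4.818×10^-5 m⁴
Effective length L_e = K·L = 2 × 3.98 = 7.960 m
P_cr = π²EI / L_e² = π² × 99.5×10⁹ × 4.818×10^-5 / 7.960² = 7.467×10^5 N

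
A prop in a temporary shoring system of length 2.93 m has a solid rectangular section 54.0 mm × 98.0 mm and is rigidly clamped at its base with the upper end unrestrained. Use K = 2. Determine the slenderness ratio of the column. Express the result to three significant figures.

For a rectangle r_min = b/√12 = 54.0/√12 = 15.59 mm
L_e = K·L = 2 × 2.93 m = 5.860 m = 5860.0 mm
λ = L_e / r_min = 5860.0 / 15.59 = 376

λ ≈ 376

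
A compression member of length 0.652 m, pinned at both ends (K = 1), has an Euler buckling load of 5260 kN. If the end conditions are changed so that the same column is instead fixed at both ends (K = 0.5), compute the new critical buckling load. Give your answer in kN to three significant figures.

P_cr ≈ 21000 kN

P_cr ∝ 1/K², so P_cr,new = P_cr,old × (K_old/K_new)² = 5260 × (1/0.5)²
= 5260 × 4.000 = 21000 kN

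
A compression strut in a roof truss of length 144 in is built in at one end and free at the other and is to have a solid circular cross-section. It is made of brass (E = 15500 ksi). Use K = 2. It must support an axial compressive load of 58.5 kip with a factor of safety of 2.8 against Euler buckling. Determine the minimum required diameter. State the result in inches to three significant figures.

Required P_cr = n·P = 2.8 × 58.5 = 163.8 kip
L_e = K·L = 2 × 144 = 288.0 in
Required I = P_cr·L_e²/(π²E) = 1.638×10^5 × 288.0² / (π² × 1.55×10^7) = 88.81 in⁴
Solid circle: I = πd⁴/64  ⇒  d = (64I/π)^(1/4) = (64×88.81/π)^(1/4) = 6.52 in

d ≈ 6.52 in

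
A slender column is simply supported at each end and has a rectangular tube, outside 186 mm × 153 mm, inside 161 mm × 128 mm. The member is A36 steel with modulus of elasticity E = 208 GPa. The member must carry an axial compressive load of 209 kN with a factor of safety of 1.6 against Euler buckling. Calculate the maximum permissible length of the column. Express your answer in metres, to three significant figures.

Weak-axis I_min = (h_o·b_o³ − h_i·b_i³)/12 with b_o = 153, b_i = 128.0 mm (shorter outer/inner sides).
I_min = (186×153³ − 161.0×128.0³)/12 = 2.738×10^7 mm⁴
I = 2.738×10^-5 m⁴
Required critical load P_cr = n·P = 1.6 × 209 = 334.4 kN = 3.344×10^5 N
From P_cr = π²EI/(K·L)²:  L = (1/K)·√(π²EI/P_cr) = (1/1)·√(π²×2.08×10^11×2.738×10^-5/3.344×10^5)
L = 13.0 m

L_max ≈ 13.0 m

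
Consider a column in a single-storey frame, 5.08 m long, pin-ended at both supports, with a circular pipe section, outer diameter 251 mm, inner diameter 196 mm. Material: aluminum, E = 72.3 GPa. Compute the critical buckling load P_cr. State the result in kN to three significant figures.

d_o = 251 mm, d_i = 196 mm
I = π(d_o⁴ − d_i⁴)/64 = π(251⁴ − 196.0⁴)/64 = 1.224×10^8 mm⁴
I = 1.224×10^8 mm⁴ = 1.224×10^-4 m⁴
Effective length L_e = K·L = 1 × 5.08 = 5.080 m
P_cr = π²EI / L_e² = π² × 72.3×10⁹ × 1.224×10^-4 / 5.080² = 3.384×10^6 N

P_cr ≈ 3380 kN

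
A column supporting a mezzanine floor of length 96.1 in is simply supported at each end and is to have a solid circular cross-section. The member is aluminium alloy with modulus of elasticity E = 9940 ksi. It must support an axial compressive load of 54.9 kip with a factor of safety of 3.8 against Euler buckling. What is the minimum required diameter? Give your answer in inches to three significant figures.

d ≈ 4.47 in

Required P_cr = n·P = 3.8 × 54.9 = 208.6 kip
L_e = K·L = 1 × 96.1 = 96.10 in
Required I = P_cr·L_e²/(π²E) = 2.086×10^5 × 96.10² / (π² × 9.94×10^6) = 19.64 in⁴
Solid circle: I = πd⁴/64  ⇒  d = (64I/π)^(1/4) = (64×19.64/π)^(1/4) = 4.47 in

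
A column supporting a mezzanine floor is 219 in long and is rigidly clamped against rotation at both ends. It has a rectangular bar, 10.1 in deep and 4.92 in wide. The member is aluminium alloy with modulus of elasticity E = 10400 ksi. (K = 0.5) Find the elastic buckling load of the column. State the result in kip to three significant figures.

Buckling occurs about the weak axis: I_min = h·b³/12 with b = 4.92 in (the shorter side).
I_min = 10.1×4.92³/12 = 100.2 in⁴
Effective length L_e = K·L = 0.5 × 219 = 109.5 in
P_cr = π²EI / L_e² = π² × 10400×10³ × 100.2 / 109.5² = 8.581×10^5 lb

P_cr ≈ 858 kip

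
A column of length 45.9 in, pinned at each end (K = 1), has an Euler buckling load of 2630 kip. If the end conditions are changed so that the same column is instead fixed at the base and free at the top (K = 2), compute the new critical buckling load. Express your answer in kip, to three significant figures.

P_cr ∝ 1/K², so P_cr,new = P_cr,old × (K_old/K_new)² = 2630 × (1/2)²
= 2630 × 0.2500 = 658 kip

P_cr ≈ 658 kip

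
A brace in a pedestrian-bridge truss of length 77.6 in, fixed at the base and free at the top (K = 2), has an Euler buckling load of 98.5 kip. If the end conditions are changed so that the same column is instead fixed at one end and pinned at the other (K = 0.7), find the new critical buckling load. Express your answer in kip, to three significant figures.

P_cr ∝ 1/K², so P_cr,new = P_cr,old × (K_old/K_new)² = 98.5 × (2/0.7)²
= 98.5 × 8.163 = 804 kip

P_cr ≈ 804 kip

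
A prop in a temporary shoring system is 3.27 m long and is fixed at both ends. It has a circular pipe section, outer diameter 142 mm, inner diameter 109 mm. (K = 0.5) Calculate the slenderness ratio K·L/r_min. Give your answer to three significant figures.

λ ≈ 36.5

d_o = 142 mm, d_i = 109 mm
I = π(d_o⁴ − d_i⁴)/64 = π(142⁴ − 109.0⁴)/64 = 1.303×10^7 mm⁴
A = 6.505×10^3 mm²;  r_min = √(I/A) = √(1.303×10^7/6.505×10^3) = 44.75 mm
L_e = K·L = 0.5 × 3.27 m = 1.635 m = 1635.0 mm
λ = L_e / r_min = 1635.0 / 44.75 = 36.5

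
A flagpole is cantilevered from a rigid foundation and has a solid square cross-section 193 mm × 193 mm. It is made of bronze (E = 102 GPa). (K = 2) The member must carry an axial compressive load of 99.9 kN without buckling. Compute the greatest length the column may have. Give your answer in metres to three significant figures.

I = a⁴/12 = 193⁴/12 = 1.156×10^8 mm⁴
I = 1.156×10^-4 m⁴
At the buckling limit P_cr = P = 9.990×10^4 N
From P_cr = π²EI/(K·L)²:  L = (1/K)·√(π²EI/P_cr) = (1/2)·√(π²×1.02×10^11×1.156×10^-4/9.990×10^4)
L = 17.1 m

L_max ≈ 17.1 m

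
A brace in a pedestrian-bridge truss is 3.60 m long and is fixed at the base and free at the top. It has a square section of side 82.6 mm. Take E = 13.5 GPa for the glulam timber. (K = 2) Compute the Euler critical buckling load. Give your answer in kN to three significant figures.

P_cr ≈ 9.97 kN

I = a⁴/12 = 82.6⁴/12 = 3.879×10^6 mm⁴
I = 3.879×10^6 mm⁴ = 3.879×10^-6 m⁴
Effective length L_e = K·L = 2 × 3.60 = 7.200 m
P_cr = π²EI / L_e² = π² × 13.5×10⁹ × 3.879×10^-6 / 7.200² = 9.970×10^3 N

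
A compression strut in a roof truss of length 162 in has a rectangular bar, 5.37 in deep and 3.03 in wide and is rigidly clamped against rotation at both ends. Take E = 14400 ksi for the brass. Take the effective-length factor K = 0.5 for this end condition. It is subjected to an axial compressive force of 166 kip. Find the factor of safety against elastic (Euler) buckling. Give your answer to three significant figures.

n ≈ 1.62

Buckling occurs about the weak axis: I_min = h·b³/12 with b = 3.03 in (the shorter side).
I_min = 5.37×3.03³/12 = 12.45 in⁴
Effective length L_e = K·L = 0.5 × 162 = 81.00 in
P_cr = π²EI / L_e² = π² × 14400×10³ × 12.45 / 81.00² = 2.697×10^5 lb
Factor of safety n = P_cr / P = 269.66 / 166 = 1.62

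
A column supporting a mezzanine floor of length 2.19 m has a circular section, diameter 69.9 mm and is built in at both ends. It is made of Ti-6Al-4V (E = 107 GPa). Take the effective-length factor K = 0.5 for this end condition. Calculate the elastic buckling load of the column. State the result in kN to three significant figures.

I = πd⁴/64 = π×69.9⁴/64 = 1.172×10^6 mm⁴
I = 1.172×10^6 mm⁴ = 1.172×10^-6 m⁴
Effective length L_e = K·L = 0.5 × 2.19 = 1.095 m
P_cr = π²EI / L_e² = π² × 107×10⁹ × 1.172×10^-6 / 1.095² = 1.032×10^6 N

P_cr ≈ 1030 kN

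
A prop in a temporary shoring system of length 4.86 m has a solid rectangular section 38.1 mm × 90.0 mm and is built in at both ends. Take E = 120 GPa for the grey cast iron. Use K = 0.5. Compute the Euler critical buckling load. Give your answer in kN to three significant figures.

Buckling occurs about the weak axis: I_min = h·b³/12 with b = 38.1 mm (the shorter side).
I_min = 90.0×38.1³/12 = 4.148×10^5 mm⁴
I = 4.148×10^5 mm⁴ = 4.148×10^-7 m⁴
Effective length L_e = K·L = 0.5 × 4.86 = 2.430 m
P_cr = π²EI / L_e² = π² × 120×10⁹ × 4.148×10^-7 / 2.430² = 8.320×10^4 N

P_cr ≈ 83.2 kN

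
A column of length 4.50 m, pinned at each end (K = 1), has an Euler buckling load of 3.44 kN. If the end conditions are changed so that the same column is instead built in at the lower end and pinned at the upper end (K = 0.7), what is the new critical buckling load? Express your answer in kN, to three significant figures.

P_cr ∝ 1/K², so P_cr,new = P_cr,old × (K_old/K_new)² = 3.44 × (1/0.7)²
= 3.44 × 2.041 = 7.02 kN

P_cr ≈ 7.02 kN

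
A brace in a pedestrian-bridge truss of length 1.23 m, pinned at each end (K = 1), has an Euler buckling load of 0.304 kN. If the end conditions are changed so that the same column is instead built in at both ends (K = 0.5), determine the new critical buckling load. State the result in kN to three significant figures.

P_cr ≈ 1.22 kN

P_cr ∝ 1/K², so P_cr,new = P_cr,old × (K_old/K_new)² = 0.304 × (1/0.5)²
= 0.304 × 4.000 = 1.22 kN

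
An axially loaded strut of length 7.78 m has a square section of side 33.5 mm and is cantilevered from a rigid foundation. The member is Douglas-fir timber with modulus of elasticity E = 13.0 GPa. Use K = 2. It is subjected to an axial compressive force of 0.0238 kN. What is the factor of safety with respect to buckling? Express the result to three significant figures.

I = a⁴/12 = 33.5⁴/12 = 1.050×10^5 mm⁴
I = 1.050×10^5 mm⁴ = 1.050×10^-7 m⁴
Effective length L_e = K·L = 2 × 7.78 = 15.56 m
P_cr = π²EI / L_e² = π² × 13.0×10⁹ × 1.050×10^-7 / 15.56² = 55.62 N
Factor of safety n = P_cr / P = 0.055619 / 0.0238 = 2.34

n ≈ 2.34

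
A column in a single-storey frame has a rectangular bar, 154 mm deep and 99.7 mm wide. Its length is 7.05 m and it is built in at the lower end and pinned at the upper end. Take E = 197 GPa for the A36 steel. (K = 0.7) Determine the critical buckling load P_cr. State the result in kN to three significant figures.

Buckling occurs about the weak axis: I_min = h·b³/12 with b = 99.7 mm (the shorter side).
I_min = 154×99.7³/12 = 1.272×10^7 mm⁴
I = 1.272×10^7 mm⁴ = 1.272×10^-5 m⁴
Effective length L_e = K·L = 0.7 × 7.05 = 4.935 m
P_cr = π²EI / L_e² = π² × 197×10⁹ × 1.272×10^-5 / 4.935² = 1.015×10^6 N

P_cr ≈ 1020 kN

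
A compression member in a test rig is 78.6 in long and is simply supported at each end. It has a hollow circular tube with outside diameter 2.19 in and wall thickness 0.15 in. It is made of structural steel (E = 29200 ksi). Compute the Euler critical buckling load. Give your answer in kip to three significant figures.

P_cr ≈ 23.5 kip

Inner diameter d_i = 2.19 − 2×0.15 = 1.890 in
I = π(d_o⁴ − d_i⁴)/64 = π(2.19⁴ − 1.890⁴)/64 = 0.5028 in⁴
Effective length L_e = K·L = 1 × 78.6 = 78.60 in
P_cr = π²EI / L_e² = π² × 29200×10³ × 0.5028 / 78.60² = 2.345×10^4 lb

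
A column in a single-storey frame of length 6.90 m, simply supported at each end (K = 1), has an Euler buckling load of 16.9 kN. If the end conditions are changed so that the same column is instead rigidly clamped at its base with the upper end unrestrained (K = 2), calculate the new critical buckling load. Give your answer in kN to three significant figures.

P_cr ∝ 1/K², so P_cr,new = P_cr,old × (K_old/K_new)² = 16.9 × (1/2)²
= 16.9 × 0.2500 = 4.22 kN

P_cr ≈ 4.22 kN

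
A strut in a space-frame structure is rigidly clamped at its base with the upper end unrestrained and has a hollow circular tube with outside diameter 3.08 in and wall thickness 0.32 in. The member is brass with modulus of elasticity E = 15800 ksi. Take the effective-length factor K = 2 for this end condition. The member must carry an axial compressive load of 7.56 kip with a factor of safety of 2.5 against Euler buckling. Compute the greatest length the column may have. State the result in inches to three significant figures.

L_max ≈ 74.3 in

Inner diameter d_i = 3.08 − 2×0.32 = 2.440 in
I = π(d_o⁴ − d_i⁴)/64 = π(3.08⁴ − 2.440⁴)/64 = 2.678 in⁴
Required critical load P_cr = n·P = 2.5 × 7.56 = 18.90 kip = 1.890×10^4 lb
From P_cr = π²EI/(K·L)²:  L = (1/K)·√(π²EI/P_cr) = (1/2)·√(π²×1.58×10^7×2.678/1.890×10^4)
L = 74.3 in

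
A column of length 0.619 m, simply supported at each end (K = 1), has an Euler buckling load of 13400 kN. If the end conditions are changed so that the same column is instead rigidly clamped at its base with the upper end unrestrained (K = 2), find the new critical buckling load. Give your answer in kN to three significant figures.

P_cr ∝ 1/K², so P_cr,new = P_cr,old × (K_old/K_new)² = 13400 × (1/2)²
= 13400 × 0.2500 = 3350 kN

P_cr ≈ 3350 kN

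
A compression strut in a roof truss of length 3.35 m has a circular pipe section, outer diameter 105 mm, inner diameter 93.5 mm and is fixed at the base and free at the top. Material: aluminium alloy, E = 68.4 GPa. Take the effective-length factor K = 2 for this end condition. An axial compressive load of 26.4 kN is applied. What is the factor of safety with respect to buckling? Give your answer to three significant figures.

d_o = 105 mm, d_i = 93.5 mm
I = π(d_o⁴ − d_i⁴)/64 = π(105⁴ − 93.50⁴)/64 = 2.215×10^6 mm⁴
I = 2.215×10^6 mm⁴ = 2.215×10^-6 m⁴
Effective length L_e = K·L = 2 × 3.35 = 6.700 m
P_cr = π²EI / L_e² = π² × 68.4×10⁹ × 2.215×10^-6 / 6.700² = 3.331×10^4 N
Factor of safety n = P_cr / P = 33.310 / 26.4 = 1.26

n ≈ 1.26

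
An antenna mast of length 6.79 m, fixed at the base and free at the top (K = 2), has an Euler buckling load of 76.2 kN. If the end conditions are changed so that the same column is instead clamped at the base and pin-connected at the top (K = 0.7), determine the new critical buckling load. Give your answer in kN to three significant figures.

P_cr ∝ 1/K², so P_cr,new = P_cr,old × (K_old/K_new)² = 76.2 × (2/0.7)²
= 76.2 × 8.163 = 622 kN

P_cr ≈ 622 kN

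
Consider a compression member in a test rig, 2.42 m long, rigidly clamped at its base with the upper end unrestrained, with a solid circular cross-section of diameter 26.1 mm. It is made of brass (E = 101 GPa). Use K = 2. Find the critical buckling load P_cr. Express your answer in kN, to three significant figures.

P_cr ≈ 0.969 kN

I = πd⁴/64 = π×26.1⁴/64 = 2.278×10^4 mm⁴
I = 2.278×10^4 mm⁴ = 2.278×10^-8 m⁴
Effective length L_e = K·L = 2 × 2.42 = 4.840 m
P_cr = π²EI / L_e² = π² × 101×10⁹ × 2.278×10^-8 / 4.840² = 969.3 N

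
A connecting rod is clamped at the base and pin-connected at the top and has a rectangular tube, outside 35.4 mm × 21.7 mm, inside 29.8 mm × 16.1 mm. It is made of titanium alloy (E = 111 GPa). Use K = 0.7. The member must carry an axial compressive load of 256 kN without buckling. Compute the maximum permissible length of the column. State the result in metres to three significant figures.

Weak-axis I_min = (h_o·b_o³ − h_i·b_i³)/12 with b_o = 21.7, b_i = 16.10 mm (shorter outer/inner sides).
I_min = (35.4×21.7³ − 29.80×16.10³)/12 = 1.978×10^4 mm⁴
I = 1.978×10^-8 m⁴
At the buckling limit P_cr = P = 2.560×10^5 N
From P_cr = π²EI/(K·L)²:  L = (1/K)·√(π²EI/P_cr) = (1/0.7)·√(π²×1.11×10^11×1.978×10^-8/2.560×10^5)
L = 0.416 m

L_max ≈ 0.416 m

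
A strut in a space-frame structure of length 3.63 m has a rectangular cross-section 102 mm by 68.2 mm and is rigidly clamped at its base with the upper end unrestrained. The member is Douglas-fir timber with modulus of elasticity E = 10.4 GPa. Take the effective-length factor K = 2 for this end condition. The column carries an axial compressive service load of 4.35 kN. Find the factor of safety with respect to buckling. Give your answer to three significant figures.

n ≈ 1.21

Buckling occurs about the weak axis: I_min = h·b³/12 with b = 68.2 mm (the shorter side).
I_min = 102×68.2³/12 = 2.696×10^6 mm⁴
I = 2.696×10^6 mm⁴ = 2.696×10^-6 m⁴
Effective length L_e = K·L = 2 × 3.63 = 7.260 m
P_cr = π²EI / L_e² = π² × 10.4×10⁹ × 2.696×10^-6 / 7.260² = 5.251×10^3 N
Factor of safety n = P_cr / P = 5.2509 / 4.35 = 1.21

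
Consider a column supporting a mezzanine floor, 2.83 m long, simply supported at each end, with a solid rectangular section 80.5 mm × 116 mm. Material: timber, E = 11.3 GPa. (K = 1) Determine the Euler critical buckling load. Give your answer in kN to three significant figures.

P_cr ≈ 70.2 kN

Buckling occurs about the weak axis: I_min = h·b³/12 with b = 80.5 mm (the shorter side).
I_min = 116×80.5³/12 = 5.043×10^6 mm⁴
I = 5.043×10^6 mm⁴ = 5.043×10^-6 m⁴
Effective length L_e = K·L = 1 × 2.83 = 2.830 m
P_cr = π²EI / L_e² = π² × 11.3×10⁹ × 5.043×10^-6 / 2.830² = 7.022×10^4 N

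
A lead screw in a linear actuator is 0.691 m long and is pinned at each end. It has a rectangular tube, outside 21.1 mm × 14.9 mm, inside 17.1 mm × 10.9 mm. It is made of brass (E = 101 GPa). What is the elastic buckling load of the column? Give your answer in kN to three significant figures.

Weak-axis I_min = (h_o·b_o³ − h_i·b_i³)/12 with b_o = 14.9, b_i = 10.90 mm (shorter outer/inner sides).
I_min = (21.1×14.9³ − 17.10×10.90³)/12 = 3.971×10^3 mm⁴
I = 3.971×10^3 mm⁴ = 3.971×10^-9 m⁴
Effective length L_e = K·L = 1 × 0.691 = 0.6910 m
P_cr = π²EI / L_e² = π² × 101×10⁹ × 3.971×10^-9 / 0.6910² = 8.290×10^3 N

P_cr ≈ 8.29 kN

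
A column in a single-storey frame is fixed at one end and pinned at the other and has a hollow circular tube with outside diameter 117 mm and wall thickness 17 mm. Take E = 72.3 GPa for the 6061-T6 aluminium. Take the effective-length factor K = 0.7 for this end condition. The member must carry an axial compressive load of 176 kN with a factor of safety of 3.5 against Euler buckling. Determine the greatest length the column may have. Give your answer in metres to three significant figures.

L_max ≈ 4.03 m

Inner diameter d_i = 117 − 2×17 = 83.00 mm
I = π(d_o⁴ − d_i⁴)/64 = π(117⁴ − 83.00⁴)/64 = 6.869×10^6 mm⁴
I = 6.869×10^-6 m⁴
Required critical load P_cr = n·P = 3.5 × 176 = 616.0 kN = 6.160×10^5 N
From P_cr = π²EI/(K·L)²:  L = (1/K)·√(π²EI/P_cr) = (1/0.7)·√(π²×7.23×10^10×6.869×10^-6/6.160×10^5)
L = 4.03 m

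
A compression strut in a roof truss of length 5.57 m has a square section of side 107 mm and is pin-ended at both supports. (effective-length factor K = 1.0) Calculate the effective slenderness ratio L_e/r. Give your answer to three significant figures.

I = a⁴/12 = 107⁴/12 = 1.092×10^7 mm⁴
A = 1.145×10^4 mm²;  r_min = √(I/A) = √(1.092×10^7/1.145×10^4) = 30.89 mm
L_e = K·L = 1 × 5.57 m = 5.570 m = 5570.0 mm
λ = L_e / r_min = 5570.0 / 30.89 = 180

λ ≈ 180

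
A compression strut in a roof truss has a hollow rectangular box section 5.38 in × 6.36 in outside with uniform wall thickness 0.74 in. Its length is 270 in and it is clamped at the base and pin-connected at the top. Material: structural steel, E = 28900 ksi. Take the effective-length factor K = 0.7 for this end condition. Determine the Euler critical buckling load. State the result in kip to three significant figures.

Inner dimensions: h_i = 6.36 − 2×0.74 = 4.880 in, b_i = 5.38 − 2×0.74 = 3.900 in
Weak-axis I_min = (h_o·b_o³ − h_i·b_i³)/12 with b_o = 5.38, b_i = 3.900 in (shorter outer/inner sides).
I_min = (6.36×5.38³ − 4.880×3.900³)/12 = 58.41 in⁴
Effective length L_e = K·L = 0.7 × 270 = 189.0 in
P_cr = π²EI / L_e² = π² × 28900×10³ × 58.41 / 189.0² = 4.664×10^5 lb

P_cr ≈ 466 kip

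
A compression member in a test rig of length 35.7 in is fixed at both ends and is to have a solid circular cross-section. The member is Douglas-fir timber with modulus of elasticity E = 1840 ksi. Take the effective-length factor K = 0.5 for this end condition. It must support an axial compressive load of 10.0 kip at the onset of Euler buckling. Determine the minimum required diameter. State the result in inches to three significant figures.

d ≈ 1.37 in

L_e = K·L = 0.5 × 35.7 = 17.85 in
Required I = P_cr·L_e²/(π²E) = 1.000×10^4 × 17.85² / (π² × 1.84×10^6) = 0.1755 in⁴
Solid circle: I = πd⁴/64  ⇒  d = (64I/π)^(1/4) = (64×0.1755/π)^(1/4) = 1.37 in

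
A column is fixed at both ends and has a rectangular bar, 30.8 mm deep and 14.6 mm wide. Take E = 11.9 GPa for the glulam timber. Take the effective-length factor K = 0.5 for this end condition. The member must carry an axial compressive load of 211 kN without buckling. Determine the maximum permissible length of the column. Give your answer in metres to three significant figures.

Buckling occurs about the weak axis: I_min = h·b³/12 with b = 14.6 mm (the shorter side).
I_min = 30.8×14.6³/12 = 7.988×10^3 mm⁴
I = 7.988×10^-9 m⁴
At the buckling limit P_cr = P = 2.110×10^5 N
From P_cr = π²EI/(K·L)²:  L = (1/K)·√(π²EI/P_cr) = (1/0.5)·√(π²×1.19×10^10×7.988×10^-9/2.110×10^5)
L = 0.133 m

L_max ≈ 0.133 m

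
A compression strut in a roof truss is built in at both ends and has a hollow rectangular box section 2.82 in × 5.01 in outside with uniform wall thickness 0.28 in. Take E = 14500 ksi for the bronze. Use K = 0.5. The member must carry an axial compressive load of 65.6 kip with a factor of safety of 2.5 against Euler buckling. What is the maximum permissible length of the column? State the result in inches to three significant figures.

L_max ≈ 133 in

Inner dimensions: h_i = 5.01 − 2×0.28 = 4.450 in, b_i = 2.82 − 2×0.28 = 2.260 in
Weak-axis I_min = (h_o·b_o³ − h_i·b_i³)/12 with b_o = 2.82, b_i = 2.260 in (shorter outer/inner sides).
I_min = (5.01×2.82³ − 4.450×2.260³)/12 = 5.082 in⁴
Required critical load P_cr = n·P = 2.5 × 65.6 = 164.0 kip = 1.640×10^5 lb
From P_cr = π²EI/(K·L)²:  L = (1/K)·√(π²EI/P_cr) = (1/0.5)·√(π²×1.45×10^7×5.082/1.640×10^5)
L = 133 in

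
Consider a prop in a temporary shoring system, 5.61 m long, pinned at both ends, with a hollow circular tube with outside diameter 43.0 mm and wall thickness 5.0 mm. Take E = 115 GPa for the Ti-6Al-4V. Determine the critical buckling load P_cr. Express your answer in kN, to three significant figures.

P_cr ≈ 3.95 kN

Inner diameter d_i = 43.0 − 2×5.0 = 33.00 mm
I = π(d_o⁴ − d_i⁴)/64 = π(43.0⁴ − 33.00⁴)/64 = 1.096×10^5 mm⁴
I = 1.096×10^5 mm⁴ = 1.096×10^-7 m⁴
Effective length L_e = K·L = 1 × 5.61 = 5.610 m
P_cr = π²EI / L_e² = π² × 115×10⁹ × 1.096×10^-7 / 5.610² = 3.953×10^3 N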